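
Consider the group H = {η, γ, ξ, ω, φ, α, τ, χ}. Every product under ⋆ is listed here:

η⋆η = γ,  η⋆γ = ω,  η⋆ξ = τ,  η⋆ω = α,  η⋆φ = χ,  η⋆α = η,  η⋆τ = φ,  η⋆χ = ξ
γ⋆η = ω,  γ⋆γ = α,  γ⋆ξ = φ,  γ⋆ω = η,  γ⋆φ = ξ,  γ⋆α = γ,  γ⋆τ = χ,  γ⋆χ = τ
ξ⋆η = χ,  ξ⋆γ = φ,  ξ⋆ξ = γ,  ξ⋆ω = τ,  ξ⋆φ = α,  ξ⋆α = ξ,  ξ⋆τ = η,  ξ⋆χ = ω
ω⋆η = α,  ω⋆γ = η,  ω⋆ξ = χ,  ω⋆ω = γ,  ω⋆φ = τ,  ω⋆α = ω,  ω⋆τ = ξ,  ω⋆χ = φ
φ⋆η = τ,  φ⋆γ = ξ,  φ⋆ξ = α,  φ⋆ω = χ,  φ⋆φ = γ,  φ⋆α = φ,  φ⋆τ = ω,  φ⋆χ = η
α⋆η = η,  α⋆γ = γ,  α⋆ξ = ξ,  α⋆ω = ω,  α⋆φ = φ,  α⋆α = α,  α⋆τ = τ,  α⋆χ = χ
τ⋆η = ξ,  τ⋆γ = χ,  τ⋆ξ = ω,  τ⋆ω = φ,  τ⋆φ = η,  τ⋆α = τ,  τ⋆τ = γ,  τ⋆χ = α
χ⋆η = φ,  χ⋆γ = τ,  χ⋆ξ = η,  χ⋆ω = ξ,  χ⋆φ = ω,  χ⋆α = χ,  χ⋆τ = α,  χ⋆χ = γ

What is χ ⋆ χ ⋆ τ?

χ ⋆ χ = γ
γ ⋆ τ = χ

χ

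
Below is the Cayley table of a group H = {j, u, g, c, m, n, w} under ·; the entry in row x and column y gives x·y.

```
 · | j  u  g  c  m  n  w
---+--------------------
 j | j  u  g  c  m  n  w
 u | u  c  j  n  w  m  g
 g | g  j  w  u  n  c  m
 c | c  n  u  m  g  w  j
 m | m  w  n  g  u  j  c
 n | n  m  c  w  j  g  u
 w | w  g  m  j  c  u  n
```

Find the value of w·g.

Read row w, column g: w·g = m.
(Structurally, H here is isomorphic to the cyclic group Z_7.)

m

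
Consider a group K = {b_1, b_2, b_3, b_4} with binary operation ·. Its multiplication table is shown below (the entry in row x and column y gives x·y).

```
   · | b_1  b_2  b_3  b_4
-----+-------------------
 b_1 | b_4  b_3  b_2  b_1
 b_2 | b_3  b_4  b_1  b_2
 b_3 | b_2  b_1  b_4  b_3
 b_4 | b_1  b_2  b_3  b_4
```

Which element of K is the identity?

The identity e satisfies e·x = x for all x, so its row in the table reproduces the column headers.
Row b_4 reads: b_1, b_2, b_3, b_4 — exactly the header order. So b_4 is the identity.
(Structurally, K here is isomorphic to the Klein four-group V_4.)

b_4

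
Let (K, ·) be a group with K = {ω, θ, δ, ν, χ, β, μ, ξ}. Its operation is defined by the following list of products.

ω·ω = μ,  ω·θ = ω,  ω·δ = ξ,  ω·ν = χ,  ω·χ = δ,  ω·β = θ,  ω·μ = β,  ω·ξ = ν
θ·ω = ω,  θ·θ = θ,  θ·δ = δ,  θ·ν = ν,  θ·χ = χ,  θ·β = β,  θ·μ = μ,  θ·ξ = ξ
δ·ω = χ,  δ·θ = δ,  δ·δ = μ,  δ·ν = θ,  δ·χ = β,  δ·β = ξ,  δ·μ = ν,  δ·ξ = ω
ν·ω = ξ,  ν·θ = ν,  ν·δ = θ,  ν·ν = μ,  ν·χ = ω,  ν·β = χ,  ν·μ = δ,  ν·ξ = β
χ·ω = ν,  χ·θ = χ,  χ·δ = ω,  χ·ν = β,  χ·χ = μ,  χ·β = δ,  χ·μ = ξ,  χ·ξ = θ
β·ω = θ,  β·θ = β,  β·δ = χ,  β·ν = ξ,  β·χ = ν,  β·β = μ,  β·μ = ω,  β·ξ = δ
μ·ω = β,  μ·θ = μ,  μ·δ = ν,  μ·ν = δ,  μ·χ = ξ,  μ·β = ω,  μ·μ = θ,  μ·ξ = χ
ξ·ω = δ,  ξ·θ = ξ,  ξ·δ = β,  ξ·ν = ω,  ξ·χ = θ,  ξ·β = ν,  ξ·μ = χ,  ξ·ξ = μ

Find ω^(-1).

First locate the identity: row θ matches the header, so θ is the identity.
Scan row ω for θ: ω·β = θ. Hence ω^(-1) = β.
(Structurally, K here is isomorphic to the quaternion group Q_8.)

β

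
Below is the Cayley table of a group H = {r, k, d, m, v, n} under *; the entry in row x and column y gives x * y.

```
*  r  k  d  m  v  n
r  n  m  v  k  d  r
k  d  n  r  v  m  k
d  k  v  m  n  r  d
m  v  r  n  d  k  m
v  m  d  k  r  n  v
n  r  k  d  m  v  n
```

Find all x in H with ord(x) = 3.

{d, m}

Identity is n. Compute the order of each non-identity element by repeated multiplication:
  r: r → n  (order 2)
  k: k → n  (order 2)
  d: d → m → n  (order 3)
  m: m → d → n  (order 3)
  v: v → n  (order 2)
Elements of order 3: {d, m}.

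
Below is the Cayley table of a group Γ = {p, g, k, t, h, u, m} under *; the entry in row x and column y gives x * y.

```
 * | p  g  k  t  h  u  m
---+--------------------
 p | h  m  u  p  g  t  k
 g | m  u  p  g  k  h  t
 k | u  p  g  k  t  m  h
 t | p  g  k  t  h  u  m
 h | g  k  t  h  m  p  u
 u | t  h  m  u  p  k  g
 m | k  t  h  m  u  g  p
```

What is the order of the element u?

The identity element is t (its row matches the header).
u^1 = u
u^2 = u * u = k
u^3 = k * u = m
u^4 = m * u = g
u^5 = g * u = h
u^6 = h * u = p
u^7 = p * u = t
The first power of u equal to the identity is u^7, so ord(u) = 7.

7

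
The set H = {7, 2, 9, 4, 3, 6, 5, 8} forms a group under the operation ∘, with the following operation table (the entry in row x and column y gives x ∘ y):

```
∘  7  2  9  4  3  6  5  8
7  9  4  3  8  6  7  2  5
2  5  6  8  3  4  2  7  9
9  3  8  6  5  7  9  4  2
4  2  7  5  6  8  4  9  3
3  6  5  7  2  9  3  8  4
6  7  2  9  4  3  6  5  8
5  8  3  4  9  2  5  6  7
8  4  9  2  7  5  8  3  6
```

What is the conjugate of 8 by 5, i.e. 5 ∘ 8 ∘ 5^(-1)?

The identity is 6. In row 5, the entry 6 sits in column 5, so 5^(-1) = 5.
5 ∘ 8 = 7
7 ∘ 5 = 2

2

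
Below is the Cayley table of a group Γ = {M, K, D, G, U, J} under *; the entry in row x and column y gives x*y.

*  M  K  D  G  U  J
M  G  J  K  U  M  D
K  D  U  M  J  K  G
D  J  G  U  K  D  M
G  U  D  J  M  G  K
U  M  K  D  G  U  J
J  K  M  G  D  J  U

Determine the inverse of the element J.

First locate the identity: row U matches the header, so U is the identity.
Scan row J for U: J*J = U. Hence J^(-1) = J.

J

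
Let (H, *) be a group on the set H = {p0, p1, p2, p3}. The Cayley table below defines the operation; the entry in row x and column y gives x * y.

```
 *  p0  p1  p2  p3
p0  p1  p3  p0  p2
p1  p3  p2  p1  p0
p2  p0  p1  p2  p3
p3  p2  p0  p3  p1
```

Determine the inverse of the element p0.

First locate the identity: row p2 matches the header, so p2 is the identity.
Scan row p0 for p2: p0 * p3 = p2. Hence p0^(-1) = p3.

p3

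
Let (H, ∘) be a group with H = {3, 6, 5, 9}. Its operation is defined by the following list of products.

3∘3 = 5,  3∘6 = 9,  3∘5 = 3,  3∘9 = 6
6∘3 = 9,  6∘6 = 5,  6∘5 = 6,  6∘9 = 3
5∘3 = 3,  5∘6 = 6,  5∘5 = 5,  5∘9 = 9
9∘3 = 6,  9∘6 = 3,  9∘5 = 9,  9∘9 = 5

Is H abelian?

Check whether the table is symmetric across its main diagonal.
Every entry (row x, col y) equals the entry (row y, col x), so H is abelian.

Yes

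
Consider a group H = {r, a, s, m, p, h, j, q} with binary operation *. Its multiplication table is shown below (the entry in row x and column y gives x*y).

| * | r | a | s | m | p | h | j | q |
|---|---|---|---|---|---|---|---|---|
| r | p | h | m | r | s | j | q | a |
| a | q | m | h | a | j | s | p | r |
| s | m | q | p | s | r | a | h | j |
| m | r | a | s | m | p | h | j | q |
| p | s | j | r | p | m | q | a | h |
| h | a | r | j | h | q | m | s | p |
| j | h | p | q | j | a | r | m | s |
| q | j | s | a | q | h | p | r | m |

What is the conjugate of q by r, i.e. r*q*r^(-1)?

h

The identity is m. In row r, the entry m sits in column s, so r^(-1) = s.
r*q = a
a*s = h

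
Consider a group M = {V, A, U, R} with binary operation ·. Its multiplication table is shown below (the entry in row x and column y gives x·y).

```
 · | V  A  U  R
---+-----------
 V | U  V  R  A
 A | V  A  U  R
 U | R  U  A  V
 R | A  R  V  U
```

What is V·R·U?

U

V·R = A
A·U = U
(Structurally, M here is isomorphic to the cyclic group Z_4.)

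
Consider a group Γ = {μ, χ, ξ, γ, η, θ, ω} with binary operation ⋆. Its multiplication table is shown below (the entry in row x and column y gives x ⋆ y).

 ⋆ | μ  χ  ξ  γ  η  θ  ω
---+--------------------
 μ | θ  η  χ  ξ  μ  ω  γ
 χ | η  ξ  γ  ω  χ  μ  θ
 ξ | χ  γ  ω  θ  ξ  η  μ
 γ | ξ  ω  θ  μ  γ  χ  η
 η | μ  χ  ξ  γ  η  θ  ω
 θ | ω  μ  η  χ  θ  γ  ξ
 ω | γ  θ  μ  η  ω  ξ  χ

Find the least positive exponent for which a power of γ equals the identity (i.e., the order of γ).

7

The identity element is η (its row matches the header).
γ^1 = γ
γ^2 = γ ⋆ γ = μ
γ^3 = μ ⋆ γ = ξ
γ^4 = ξ ⋆ γ = θ
γ^5 = θ ⋆ γ = χ
γ^6 = χ ⋆ γ = ω
γ^7 = ω ⋆ γ = η
The first power of γ equal to the identity is γ^7, so ord(γ) = 7.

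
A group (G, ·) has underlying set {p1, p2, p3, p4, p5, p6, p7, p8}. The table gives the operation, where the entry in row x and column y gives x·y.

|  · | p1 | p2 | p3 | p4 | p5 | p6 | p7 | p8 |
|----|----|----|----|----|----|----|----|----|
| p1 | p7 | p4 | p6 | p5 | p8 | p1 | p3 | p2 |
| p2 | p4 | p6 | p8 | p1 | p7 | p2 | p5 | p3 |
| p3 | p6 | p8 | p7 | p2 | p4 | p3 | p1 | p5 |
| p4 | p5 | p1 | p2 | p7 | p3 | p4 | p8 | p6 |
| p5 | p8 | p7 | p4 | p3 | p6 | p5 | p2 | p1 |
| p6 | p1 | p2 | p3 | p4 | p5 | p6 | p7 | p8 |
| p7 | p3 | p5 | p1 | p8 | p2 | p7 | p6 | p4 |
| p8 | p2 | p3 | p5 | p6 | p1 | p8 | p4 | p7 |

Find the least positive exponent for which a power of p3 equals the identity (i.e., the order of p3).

The identity element is p6 (its row matches the header).
p3^1 = p3
p3^2 = p3·p3 = p7
p3^3 = p7·p3 = p1
p3^4 = p1·p3 = p6
The first power of p3 equal to the identity is p3^4, so ord(p3) = 4.

4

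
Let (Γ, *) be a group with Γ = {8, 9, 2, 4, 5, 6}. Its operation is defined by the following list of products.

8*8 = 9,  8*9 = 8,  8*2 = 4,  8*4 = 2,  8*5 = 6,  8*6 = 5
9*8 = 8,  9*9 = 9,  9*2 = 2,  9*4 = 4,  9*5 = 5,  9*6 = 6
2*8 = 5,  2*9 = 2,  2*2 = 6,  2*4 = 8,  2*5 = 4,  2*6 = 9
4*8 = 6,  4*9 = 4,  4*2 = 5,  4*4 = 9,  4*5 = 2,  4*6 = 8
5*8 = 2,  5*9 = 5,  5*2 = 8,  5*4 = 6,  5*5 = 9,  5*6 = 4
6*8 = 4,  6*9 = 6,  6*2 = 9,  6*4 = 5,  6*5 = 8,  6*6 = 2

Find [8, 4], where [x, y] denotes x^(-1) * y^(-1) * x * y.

Identity is 9; from the table 8^(-1) = 8 and 4^(-1) = 4.
8 * 4 = 2
2 * 8 = 5
5 * 4 = 6

6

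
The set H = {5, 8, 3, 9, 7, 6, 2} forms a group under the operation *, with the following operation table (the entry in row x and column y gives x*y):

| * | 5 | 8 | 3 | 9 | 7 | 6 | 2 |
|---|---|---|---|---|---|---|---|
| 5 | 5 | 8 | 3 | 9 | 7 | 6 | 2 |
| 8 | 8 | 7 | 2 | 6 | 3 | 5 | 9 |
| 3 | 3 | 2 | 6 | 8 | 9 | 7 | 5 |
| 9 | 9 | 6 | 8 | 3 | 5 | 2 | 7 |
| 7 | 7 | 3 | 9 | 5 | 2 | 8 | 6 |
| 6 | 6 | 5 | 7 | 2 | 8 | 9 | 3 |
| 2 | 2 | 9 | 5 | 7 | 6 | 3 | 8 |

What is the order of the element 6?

7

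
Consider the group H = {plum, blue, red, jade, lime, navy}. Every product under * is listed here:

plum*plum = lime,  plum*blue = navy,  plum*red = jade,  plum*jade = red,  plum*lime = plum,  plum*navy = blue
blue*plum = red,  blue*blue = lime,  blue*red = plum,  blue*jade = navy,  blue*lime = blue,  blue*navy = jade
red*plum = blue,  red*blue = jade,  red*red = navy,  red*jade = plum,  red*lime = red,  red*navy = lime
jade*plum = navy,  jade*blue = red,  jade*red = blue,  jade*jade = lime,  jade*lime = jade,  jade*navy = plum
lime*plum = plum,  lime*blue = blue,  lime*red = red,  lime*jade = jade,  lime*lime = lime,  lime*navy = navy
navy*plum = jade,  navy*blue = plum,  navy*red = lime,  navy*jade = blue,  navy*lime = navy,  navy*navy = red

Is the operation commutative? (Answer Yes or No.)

navy*blue = plum but blue*navy = jade.
Since navy and blue do not commute, H is not abelian.

No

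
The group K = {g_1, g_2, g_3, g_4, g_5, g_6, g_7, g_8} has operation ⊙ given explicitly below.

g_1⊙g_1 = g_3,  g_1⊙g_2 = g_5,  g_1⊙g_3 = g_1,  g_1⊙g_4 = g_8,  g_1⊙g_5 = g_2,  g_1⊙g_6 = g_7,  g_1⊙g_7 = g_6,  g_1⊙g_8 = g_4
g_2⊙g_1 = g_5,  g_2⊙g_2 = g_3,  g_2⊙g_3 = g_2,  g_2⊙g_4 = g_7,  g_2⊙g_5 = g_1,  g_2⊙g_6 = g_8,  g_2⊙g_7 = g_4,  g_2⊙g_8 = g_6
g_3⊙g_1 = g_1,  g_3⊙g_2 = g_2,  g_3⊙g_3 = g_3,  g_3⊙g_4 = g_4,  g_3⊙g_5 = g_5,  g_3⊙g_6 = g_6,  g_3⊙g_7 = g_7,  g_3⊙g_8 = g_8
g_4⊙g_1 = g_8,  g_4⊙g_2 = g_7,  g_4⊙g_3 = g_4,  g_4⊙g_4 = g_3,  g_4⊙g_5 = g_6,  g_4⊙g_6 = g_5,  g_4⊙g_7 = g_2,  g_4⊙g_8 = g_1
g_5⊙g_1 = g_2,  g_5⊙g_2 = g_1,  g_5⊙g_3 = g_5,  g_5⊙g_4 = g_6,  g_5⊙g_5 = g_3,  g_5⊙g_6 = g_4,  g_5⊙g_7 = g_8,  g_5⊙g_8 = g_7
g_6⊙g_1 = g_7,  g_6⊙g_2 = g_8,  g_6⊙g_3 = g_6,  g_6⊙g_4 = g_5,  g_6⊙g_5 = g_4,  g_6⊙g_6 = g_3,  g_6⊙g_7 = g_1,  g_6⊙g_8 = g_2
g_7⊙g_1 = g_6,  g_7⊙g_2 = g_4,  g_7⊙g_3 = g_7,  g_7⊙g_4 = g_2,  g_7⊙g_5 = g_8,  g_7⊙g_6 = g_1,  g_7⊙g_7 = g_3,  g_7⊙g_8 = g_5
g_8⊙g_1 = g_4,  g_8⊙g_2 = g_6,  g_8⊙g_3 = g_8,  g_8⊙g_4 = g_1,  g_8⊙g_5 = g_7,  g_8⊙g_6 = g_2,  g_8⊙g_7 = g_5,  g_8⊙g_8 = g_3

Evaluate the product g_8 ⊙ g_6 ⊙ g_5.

g_1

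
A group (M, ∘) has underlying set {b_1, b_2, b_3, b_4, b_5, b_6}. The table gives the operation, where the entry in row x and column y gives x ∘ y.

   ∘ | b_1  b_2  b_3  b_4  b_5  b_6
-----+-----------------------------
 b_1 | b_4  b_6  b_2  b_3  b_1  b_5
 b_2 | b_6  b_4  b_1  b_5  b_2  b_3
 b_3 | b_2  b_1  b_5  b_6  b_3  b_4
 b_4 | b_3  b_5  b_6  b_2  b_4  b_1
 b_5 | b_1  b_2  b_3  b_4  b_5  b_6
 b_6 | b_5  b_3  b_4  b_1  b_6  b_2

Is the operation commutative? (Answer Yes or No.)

Yes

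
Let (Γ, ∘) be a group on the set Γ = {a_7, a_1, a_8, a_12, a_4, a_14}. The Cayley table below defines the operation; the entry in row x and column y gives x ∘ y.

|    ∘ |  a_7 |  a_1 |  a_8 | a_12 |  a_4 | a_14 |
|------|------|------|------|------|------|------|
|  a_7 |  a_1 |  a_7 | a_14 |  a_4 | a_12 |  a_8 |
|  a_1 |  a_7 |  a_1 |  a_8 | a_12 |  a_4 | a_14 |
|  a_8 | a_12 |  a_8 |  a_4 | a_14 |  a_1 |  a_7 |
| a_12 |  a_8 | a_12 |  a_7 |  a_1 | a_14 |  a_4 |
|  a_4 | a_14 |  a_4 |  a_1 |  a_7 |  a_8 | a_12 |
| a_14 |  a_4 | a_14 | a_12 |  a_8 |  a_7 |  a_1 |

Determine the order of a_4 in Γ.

3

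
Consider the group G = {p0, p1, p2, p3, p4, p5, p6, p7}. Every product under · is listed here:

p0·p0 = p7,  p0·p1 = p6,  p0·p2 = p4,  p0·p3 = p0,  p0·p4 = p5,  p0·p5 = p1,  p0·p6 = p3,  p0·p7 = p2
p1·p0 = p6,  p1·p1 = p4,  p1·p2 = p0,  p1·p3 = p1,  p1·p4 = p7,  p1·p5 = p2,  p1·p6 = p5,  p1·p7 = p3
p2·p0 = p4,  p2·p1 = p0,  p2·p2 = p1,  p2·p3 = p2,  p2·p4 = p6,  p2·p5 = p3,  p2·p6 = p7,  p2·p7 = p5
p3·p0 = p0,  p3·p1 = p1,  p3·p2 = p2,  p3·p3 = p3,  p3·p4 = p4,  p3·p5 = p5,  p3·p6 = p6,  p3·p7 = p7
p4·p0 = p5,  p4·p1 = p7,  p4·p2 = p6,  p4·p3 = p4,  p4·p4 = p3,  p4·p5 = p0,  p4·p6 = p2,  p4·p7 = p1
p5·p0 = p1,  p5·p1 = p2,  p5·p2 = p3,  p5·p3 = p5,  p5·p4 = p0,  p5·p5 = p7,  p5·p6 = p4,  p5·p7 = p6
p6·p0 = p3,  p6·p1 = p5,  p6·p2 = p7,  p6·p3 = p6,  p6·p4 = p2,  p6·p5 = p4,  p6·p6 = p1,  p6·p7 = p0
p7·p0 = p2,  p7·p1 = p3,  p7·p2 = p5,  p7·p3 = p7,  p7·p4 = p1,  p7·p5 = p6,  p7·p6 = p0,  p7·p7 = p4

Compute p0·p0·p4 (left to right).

p0·p0 = p7
p7·p4 = p1
(Structurally, G here is isomorphic to the cyclic group Z_8.)

p1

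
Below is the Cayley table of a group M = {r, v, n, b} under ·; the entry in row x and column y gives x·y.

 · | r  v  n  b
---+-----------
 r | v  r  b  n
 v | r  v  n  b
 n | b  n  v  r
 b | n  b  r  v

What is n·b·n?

n·b = r
r·n = b

b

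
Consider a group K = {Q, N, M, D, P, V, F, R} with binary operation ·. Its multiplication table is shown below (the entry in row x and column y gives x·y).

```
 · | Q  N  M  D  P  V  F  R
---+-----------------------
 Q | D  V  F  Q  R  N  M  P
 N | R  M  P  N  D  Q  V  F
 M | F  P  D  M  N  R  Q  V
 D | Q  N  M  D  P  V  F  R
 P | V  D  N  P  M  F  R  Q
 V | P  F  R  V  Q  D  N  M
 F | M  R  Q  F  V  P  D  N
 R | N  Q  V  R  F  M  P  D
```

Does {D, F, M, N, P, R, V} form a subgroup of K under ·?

No

P·R = Q, which is not in {D, F, M, N, P, R, V}.
The subset is not closed under ·, so it is not a subgroup.
(Structurally, K here is isomorphic to the dihedral group D_4.)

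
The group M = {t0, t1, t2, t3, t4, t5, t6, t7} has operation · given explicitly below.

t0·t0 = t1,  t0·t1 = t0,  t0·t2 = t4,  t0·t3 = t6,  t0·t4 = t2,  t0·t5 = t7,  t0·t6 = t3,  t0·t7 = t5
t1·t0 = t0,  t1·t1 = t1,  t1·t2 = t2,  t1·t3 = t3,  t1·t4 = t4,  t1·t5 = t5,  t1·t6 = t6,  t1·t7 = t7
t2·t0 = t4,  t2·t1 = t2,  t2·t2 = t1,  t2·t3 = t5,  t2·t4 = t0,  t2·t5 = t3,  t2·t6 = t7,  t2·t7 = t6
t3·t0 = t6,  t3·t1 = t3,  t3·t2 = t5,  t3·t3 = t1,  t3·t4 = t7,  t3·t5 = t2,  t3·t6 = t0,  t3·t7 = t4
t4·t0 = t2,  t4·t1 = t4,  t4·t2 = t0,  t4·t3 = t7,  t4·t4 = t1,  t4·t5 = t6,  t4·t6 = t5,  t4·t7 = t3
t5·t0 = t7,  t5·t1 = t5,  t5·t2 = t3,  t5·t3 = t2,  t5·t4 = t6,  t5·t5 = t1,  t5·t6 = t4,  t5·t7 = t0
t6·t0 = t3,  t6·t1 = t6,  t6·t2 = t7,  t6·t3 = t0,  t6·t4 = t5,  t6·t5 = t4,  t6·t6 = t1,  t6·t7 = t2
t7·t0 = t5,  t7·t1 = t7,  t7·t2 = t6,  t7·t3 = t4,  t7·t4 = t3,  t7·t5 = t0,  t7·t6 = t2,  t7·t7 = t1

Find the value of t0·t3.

t6

Read row t0, column t3: t0·t3 = t6.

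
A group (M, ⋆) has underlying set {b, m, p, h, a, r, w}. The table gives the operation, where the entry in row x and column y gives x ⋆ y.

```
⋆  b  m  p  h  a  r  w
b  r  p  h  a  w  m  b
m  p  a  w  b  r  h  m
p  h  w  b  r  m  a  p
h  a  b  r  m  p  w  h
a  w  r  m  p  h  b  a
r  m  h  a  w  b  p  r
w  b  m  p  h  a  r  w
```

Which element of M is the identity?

w

The identity e satisfies e ⋆ x = x for all x, so its row in the table reproduces the column headers.
Row w reads: b, m, p, h, a, r, w — exactly the header order. So w is the identity.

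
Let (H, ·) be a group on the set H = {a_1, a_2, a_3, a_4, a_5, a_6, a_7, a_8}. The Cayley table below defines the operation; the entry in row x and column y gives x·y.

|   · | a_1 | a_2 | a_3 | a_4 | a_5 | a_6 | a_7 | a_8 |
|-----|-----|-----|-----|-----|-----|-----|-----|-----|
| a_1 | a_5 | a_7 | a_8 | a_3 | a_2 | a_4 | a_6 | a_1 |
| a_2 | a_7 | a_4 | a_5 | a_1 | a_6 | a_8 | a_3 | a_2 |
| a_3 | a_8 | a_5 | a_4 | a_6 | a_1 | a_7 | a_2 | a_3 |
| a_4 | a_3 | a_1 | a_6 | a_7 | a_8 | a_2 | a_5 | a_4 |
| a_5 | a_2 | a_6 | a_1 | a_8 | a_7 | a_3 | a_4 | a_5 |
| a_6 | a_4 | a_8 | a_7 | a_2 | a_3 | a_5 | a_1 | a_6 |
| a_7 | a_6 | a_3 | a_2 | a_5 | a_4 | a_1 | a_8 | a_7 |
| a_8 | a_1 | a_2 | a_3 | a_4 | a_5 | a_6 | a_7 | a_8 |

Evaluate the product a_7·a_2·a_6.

a_7

a_7·a_2 = a_3
a_3·a_6 = a_7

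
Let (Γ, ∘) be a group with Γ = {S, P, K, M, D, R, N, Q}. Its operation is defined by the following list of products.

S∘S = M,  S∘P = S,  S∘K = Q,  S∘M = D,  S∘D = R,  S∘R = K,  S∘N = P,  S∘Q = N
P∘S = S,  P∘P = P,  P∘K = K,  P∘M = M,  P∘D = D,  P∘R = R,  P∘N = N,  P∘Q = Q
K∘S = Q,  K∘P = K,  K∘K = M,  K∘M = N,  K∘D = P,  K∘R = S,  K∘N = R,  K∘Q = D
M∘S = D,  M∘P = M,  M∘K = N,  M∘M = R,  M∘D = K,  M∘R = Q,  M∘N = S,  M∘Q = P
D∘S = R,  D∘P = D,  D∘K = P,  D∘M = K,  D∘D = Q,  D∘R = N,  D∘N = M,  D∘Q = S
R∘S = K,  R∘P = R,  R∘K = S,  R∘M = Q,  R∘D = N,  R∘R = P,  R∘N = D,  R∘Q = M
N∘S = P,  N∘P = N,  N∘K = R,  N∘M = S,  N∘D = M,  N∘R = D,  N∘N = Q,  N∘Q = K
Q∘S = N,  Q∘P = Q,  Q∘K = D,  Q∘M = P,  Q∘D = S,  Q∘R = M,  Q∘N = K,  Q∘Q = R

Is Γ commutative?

Yes

Check whether the table is symmetric across its main diagonal.
Every entry (row x, col y) equals the entry (row y, col x), so Γ is abelian.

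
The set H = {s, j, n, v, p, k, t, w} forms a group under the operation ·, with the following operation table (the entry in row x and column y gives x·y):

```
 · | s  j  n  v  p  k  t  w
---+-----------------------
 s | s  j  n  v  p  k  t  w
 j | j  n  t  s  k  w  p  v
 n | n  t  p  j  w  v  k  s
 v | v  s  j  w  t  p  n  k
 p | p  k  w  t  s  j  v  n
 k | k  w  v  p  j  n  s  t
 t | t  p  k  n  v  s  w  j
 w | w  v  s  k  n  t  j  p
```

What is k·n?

Read row k, column n: k·n = v.

v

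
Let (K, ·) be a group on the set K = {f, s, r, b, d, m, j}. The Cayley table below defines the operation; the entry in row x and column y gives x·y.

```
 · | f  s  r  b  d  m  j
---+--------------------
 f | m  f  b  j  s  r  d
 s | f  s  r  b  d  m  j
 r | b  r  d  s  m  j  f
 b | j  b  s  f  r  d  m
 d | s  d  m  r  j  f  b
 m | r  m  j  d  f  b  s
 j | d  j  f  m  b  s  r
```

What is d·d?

j

Read row d, column d: d·d = j.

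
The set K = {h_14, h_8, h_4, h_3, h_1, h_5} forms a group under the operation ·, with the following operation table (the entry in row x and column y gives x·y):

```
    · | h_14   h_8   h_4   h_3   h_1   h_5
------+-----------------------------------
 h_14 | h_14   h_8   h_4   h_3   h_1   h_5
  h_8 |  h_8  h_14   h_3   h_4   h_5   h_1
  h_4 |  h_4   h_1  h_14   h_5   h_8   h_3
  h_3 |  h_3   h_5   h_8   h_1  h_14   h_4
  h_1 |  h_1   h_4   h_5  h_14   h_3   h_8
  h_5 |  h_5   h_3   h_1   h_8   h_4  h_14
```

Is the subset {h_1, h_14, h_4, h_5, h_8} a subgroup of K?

No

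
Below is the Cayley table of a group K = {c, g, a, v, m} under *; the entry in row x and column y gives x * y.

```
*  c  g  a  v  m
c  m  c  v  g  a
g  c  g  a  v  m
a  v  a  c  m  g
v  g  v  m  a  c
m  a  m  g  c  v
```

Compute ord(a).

The identity element is g (its row matches the header).
a^1 = a
a^2 = a * a = c
a^3 = c * a = v
a^4 = v * a = m
a^5 = m * a = g
The first power of a equal to the identity is a^5, so ord(a) = 5.

5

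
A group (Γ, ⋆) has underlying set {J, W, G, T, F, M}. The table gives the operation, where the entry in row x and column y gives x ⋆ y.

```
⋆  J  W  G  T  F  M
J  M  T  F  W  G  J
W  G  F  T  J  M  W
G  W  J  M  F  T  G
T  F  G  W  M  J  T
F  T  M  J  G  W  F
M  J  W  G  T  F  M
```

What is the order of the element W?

3

The identity element is M (its row matches the header).
W^1 = W
W^2 = W ⋆ W = F
W^3 = F ⋆ W = M
The first power of W equal to the identity is W^3, so ord(W) = 3.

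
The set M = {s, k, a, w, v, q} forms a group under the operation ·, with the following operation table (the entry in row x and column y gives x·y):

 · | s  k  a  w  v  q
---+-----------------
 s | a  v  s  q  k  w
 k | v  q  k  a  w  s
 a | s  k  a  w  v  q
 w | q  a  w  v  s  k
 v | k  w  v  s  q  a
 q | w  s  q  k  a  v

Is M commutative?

Check whether the table is symmetric across its main diagonal.
Every entry (row x, col y) equals the entry (row y, col x), so M is abelian.

Yes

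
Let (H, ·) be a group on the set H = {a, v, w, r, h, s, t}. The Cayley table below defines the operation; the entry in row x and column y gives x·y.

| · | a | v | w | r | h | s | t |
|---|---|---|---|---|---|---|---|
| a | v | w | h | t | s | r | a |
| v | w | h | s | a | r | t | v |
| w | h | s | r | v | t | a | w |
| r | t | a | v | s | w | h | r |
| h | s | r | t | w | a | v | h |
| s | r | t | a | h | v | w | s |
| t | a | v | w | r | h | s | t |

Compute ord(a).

The identity element is t (its row matches the header).
a^1 = a
a^2 = a·a = v
a^3 = v·a = w
a^4 = w·a = h
a^5 = h·a = s
a^6 = s·a = r
a^7 = r·a = t
The first power of a equal to the identity is a^7, so ord(a) = 7.

7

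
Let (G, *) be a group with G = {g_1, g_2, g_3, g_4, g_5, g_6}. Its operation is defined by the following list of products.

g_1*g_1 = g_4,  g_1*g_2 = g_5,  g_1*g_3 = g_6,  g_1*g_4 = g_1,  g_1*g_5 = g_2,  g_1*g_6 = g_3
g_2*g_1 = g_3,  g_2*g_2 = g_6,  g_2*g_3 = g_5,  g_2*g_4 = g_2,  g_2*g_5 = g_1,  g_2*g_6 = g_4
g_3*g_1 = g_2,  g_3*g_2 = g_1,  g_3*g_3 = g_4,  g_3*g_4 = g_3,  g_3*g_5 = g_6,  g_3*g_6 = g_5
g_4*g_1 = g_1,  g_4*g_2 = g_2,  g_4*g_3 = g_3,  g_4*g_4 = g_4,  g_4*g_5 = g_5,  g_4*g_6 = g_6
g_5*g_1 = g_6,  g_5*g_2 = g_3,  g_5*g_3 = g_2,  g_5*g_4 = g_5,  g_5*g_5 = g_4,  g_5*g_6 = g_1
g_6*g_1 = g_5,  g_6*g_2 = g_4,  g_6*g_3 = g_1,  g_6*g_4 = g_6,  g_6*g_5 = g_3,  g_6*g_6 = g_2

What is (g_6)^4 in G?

g_6^1 = g_6
g_6^2 = g_6 * g_6 = g_2
g_6^3 = g_2 * g_6 = g_4
g_6^4 = g_4 * g_6 = g_6

g_6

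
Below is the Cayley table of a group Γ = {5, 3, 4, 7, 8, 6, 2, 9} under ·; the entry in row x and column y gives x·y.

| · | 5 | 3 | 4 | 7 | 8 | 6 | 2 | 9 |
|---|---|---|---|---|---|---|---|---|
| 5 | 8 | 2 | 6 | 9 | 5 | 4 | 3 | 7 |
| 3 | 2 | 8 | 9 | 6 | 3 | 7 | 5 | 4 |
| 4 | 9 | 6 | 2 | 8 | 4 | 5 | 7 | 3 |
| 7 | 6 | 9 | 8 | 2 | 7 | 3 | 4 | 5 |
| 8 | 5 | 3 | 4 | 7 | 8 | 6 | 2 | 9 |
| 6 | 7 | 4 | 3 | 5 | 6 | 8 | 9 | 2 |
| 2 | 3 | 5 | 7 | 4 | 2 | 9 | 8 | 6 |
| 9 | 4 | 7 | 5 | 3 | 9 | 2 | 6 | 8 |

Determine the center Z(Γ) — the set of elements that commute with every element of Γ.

An element z is central iff its row equals its column in the table.
For 5: 5·7 = 9 ≠ 6 = 7·5, so 5 ∉ Z.
Checking each element this way leaves Z(Γ) = {2, 8}.

{2, 8}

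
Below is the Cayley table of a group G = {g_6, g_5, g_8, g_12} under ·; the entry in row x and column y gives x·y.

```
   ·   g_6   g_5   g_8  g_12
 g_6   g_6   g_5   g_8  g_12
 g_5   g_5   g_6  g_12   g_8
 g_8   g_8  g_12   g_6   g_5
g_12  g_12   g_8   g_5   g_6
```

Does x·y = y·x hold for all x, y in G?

Yes

Check whether the table is symmetric across its main diagonal.
Every entry (row x, col y) equals the entry (row y, col x), so G is abelian.
(In fact G ≅ the Klein four-group V_4.)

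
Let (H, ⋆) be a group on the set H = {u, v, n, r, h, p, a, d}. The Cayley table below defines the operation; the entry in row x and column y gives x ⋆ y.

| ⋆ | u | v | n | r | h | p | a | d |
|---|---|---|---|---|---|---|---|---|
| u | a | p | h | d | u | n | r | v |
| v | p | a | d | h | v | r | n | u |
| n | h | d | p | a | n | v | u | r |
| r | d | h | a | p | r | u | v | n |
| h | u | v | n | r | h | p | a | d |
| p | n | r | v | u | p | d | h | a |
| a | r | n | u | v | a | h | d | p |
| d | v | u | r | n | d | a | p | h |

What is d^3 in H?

d^1 = d
d^2 = d ⋆ d = h
d^3 = h ⋆ d = d

d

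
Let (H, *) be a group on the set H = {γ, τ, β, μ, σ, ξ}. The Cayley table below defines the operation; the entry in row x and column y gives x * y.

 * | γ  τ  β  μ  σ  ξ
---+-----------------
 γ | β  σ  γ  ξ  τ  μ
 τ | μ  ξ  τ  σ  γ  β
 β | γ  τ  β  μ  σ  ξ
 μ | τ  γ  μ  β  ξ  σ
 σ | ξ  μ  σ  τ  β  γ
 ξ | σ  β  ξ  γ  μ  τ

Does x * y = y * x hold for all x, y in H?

No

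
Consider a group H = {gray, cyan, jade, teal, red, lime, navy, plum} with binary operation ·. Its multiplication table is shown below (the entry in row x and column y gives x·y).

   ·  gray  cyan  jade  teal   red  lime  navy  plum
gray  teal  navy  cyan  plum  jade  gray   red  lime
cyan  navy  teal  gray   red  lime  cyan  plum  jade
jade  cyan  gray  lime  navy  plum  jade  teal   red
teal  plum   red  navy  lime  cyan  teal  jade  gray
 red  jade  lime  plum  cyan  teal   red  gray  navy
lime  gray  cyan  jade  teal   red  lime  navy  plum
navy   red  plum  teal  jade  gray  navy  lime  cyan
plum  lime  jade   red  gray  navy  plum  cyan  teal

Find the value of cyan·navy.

plum

Read row cyan, column navy: cyan·navy = plum.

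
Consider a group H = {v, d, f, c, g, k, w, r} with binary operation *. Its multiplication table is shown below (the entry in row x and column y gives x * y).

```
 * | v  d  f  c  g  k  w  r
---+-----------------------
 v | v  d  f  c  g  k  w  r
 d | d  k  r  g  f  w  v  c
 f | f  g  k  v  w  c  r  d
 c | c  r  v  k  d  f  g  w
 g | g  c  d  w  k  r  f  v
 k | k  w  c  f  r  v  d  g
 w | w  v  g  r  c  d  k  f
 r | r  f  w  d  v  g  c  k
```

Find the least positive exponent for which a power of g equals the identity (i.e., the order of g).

4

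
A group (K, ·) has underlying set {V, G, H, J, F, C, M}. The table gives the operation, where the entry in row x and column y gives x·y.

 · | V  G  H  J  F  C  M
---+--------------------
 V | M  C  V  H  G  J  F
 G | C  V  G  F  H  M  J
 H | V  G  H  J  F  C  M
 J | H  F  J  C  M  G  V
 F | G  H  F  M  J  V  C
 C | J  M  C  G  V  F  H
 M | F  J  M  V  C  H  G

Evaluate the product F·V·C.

M

F·V = G
G·C = M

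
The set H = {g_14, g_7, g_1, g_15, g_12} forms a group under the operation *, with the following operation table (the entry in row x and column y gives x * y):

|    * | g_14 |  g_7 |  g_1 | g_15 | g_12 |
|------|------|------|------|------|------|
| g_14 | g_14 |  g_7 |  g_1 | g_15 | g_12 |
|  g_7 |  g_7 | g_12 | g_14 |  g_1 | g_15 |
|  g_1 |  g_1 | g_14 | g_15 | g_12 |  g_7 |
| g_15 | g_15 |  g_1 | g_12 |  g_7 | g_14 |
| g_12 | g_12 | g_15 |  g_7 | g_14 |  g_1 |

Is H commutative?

Yes

Check whether the table is symmetric across its main diagonal.
Every entry (row x, col y) equals the entry (row y, col x), so H is abelian.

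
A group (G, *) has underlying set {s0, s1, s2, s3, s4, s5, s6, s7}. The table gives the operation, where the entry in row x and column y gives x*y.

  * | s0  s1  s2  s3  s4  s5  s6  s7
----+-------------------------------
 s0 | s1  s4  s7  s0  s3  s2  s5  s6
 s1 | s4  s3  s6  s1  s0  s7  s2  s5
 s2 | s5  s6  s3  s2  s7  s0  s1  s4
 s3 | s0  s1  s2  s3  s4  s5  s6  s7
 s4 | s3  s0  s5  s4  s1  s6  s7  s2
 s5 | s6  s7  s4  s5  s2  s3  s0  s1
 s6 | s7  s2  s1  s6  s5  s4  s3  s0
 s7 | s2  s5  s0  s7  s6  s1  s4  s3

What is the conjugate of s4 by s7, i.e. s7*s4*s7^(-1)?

The identity is s3. In row s7, the entry s3 sits in column s7, so s7^(-1) = s7.
s7*s4 = s6
s6*s7 = s0

s0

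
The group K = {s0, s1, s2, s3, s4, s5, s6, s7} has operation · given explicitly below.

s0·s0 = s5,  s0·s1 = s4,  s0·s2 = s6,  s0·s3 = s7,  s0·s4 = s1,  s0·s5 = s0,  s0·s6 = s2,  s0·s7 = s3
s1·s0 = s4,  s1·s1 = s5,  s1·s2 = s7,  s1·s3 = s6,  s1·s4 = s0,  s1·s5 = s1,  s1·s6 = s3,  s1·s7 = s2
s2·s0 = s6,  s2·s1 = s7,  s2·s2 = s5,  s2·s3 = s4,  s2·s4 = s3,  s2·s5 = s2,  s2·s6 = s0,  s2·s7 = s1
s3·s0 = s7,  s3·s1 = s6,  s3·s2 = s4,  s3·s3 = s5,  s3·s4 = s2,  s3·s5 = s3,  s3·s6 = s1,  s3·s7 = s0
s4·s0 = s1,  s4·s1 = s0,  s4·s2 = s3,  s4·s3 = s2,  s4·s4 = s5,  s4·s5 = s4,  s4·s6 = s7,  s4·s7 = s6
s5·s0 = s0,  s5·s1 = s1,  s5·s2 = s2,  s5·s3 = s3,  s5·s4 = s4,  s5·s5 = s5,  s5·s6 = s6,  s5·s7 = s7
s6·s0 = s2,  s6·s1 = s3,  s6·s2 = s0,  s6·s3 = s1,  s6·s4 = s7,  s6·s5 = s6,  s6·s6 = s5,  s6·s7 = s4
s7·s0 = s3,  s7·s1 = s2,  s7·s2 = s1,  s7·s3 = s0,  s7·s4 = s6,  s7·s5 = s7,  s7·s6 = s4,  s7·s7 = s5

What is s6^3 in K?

s6

s6^1 = s6
s6^2 = s6·s6 = s5
s6^3 = s5·s6 = s6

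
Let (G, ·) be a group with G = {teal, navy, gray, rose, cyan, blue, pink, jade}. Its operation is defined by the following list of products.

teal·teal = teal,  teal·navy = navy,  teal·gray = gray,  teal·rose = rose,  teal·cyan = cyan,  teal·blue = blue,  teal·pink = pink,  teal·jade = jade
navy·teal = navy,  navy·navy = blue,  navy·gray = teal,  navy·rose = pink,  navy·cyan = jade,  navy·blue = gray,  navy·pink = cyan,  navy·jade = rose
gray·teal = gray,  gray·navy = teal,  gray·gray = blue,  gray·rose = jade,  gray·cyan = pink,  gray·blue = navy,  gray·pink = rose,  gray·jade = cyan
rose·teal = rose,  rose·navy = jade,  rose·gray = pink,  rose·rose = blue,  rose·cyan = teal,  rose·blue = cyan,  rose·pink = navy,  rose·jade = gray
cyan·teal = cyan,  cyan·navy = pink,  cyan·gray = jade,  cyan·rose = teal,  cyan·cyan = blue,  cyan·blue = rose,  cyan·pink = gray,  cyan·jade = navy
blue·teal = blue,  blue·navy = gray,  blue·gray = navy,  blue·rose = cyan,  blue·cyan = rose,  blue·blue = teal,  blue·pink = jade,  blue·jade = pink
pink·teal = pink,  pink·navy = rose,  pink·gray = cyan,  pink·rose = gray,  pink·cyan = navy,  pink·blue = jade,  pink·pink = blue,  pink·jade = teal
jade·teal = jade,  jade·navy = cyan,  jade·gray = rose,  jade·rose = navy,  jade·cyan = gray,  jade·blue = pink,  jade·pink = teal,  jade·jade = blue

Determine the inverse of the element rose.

First locate the identity: row teal matches the header, so teal is the identity.
Scan row rose for teal: rose·cyan = teal. Hence rose^(-1) = cyan.

cyan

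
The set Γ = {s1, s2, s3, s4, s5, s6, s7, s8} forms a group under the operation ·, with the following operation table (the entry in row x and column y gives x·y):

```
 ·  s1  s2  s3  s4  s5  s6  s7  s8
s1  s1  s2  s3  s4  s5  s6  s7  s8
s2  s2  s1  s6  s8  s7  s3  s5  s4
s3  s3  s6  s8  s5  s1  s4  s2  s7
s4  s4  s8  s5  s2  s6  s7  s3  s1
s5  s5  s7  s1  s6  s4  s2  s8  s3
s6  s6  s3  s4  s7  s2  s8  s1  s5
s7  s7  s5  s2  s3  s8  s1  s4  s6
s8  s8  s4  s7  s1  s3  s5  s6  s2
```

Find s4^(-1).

s8

First locate the identity: row s1 matches the header, so s1 is the identity.
Scan row s4 for s1: s4·s8 = s1. Hence s4^(-1) = s8.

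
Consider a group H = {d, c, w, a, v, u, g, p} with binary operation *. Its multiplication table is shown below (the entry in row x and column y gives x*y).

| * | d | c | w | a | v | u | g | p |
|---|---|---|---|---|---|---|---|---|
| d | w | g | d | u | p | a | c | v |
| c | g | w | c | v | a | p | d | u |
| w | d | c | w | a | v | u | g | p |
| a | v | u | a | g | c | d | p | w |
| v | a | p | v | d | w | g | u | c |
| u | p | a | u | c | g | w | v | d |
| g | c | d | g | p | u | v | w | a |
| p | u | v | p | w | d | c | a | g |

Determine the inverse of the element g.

First locate the identity: row w matches the header, so w is the identity.
Scan row g for w: g*g = w. Hence g^(-1) = g.

g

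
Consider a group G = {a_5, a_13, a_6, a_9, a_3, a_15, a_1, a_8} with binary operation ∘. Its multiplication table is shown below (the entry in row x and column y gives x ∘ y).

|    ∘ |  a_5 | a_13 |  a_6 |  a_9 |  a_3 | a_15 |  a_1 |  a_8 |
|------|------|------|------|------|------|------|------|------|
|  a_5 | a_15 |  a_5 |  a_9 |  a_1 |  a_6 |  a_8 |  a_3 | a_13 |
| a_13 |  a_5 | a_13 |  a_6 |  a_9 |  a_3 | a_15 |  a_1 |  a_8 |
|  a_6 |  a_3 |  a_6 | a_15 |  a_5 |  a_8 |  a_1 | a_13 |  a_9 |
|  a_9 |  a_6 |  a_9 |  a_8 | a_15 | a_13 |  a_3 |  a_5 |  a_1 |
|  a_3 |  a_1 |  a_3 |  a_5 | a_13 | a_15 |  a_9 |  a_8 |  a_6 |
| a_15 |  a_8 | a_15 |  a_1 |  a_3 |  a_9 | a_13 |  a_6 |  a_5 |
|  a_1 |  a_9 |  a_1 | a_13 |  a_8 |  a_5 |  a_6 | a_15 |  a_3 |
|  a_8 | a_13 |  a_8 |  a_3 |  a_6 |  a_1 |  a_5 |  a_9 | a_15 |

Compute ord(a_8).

The identity element is a_13 (its row matches the header).
a_8^1 = a_8
a_8^2 = a_8 ∘ a_8 = a_15
a_8^3 = a_15 ∘ a_8 = a_5
a_8^4 = a_5 ∘ a_8 = a_13
The first power of a_8 equal to the identity is a_8^4, so ord(a_8) = 4.

4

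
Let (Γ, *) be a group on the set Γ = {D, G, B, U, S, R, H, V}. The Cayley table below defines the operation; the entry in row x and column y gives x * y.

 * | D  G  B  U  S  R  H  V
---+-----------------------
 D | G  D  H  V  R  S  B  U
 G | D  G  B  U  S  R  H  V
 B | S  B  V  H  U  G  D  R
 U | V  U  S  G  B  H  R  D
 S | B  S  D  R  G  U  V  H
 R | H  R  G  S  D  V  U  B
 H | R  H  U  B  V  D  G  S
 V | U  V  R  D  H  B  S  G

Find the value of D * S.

R

Read row D, column S: D * S = R.
(Structurally, Γ here is isomorphic to the dihedral group D_4.)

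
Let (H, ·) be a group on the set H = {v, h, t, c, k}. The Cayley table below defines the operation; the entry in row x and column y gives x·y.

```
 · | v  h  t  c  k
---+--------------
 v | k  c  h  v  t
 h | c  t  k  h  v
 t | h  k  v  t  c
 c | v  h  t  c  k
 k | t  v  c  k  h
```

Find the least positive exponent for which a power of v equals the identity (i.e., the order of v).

5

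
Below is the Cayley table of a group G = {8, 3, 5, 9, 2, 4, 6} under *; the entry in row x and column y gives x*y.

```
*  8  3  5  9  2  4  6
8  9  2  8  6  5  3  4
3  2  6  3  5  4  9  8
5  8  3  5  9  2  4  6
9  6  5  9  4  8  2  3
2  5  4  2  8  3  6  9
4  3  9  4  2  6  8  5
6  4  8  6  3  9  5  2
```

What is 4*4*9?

4*4 = 8
8*9 = 6

6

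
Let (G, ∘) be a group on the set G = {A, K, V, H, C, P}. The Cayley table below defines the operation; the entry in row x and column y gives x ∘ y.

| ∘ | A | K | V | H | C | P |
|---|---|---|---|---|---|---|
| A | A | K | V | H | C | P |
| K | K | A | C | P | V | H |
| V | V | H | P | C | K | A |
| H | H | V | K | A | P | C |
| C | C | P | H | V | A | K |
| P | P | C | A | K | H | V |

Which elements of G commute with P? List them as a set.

Compare row P with column P entry by entry.
V ∘ P = A = P ∘ V, so V commutes with P.
H ∘ P = C but P ∘ H = K, so H does not.
Collecting the elements that commute with P: C(P) = {A, P, V}.

{A, P, V}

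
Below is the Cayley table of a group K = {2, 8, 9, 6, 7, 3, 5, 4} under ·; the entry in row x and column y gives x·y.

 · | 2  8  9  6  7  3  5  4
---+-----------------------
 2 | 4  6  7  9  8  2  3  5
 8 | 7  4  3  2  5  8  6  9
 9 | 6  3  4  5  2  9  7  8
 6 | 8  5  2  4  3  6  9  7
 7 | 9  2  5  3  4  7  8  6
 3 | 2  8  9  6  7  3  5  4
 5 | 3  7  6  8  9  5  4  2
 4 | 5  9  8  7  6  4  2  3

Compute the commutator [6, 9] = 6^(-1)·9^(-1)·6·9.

4

Identity is 3; from the table 6^(-1) = 7 and 9^(-1) = 8.
7·8 = 2
2·6 = 9
9·9 = 4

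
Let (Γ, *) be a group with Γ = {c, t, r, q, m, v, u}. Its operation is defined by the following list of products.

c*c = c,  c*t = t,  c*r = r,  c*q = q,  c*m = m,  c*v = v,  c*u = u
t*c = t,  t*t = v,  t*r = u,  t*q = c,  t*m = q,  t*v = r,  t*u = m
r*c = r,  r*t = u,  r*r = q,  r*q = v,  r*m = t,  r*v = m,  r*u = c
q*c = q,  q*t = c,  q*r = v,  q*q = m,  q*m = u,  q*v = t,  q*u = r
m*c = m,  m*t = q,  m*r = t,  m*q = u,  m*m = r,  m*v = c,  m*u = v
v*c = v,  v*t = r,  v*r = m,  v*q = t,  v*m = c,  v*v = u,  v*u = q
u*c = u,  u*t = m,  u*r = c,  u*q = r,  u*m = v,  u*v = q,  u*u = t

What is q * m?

Read row q, column m: q * m = u.

u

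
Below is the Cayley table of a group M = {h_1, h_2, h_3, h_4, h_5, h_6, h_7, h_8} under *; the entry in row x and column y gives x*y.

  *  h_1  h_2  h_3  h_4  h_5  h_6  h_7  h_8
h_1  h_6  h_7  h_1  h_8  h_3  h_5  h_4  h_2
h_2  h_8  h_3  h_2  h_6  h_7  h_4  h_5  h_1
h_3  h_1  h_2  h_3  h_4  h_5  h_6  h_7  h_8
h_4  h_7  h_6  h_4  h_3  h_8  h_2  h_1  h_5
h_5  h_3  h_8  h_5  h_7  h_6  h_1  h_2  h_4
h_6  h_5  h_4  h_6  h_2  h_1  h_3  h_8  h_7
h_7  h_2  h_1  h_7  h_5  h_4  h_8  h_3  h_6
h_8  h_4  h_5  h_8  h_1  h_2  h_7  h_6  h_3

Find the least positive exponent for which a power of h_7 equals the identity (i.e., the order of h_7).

2

The identity element is h_3 (its row matches the header).
h_7^1 = h_7
h_7^2 = h_7*h_7 = h_3
The first power of h_7 equal to the identity is h_7^2, so ord(h_7) = 2.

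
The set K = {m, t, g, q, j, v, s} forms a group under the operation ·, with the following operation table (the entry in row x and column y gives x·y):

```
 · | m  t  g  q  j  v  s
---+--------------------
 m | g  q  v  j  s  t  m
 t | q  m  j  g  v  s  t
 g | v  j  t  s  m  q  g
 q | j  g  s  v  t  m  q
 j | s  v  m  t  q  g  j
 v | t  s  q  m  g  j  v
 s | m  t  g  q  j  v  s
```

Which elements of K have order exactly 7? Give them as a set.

{g, j, m, q, t, v}

Identity is s. Compute the order of each non-identity element by repeated multiplication:
  m: m → g → v → t → q → j → s  (order 7)
  t: t → m → q → g → j → v → s  (order 7)
  g: g → t → j → m → v → q → s  (order 7)
  q: q → v → m → j → t → g → s  (order 7)
  j: j → q → t → v → g → m → s  (order 7)
  v: v → j → g → q → m → t → s  (order 7)
Elements of order 7: {g, j, m, q, t, v}.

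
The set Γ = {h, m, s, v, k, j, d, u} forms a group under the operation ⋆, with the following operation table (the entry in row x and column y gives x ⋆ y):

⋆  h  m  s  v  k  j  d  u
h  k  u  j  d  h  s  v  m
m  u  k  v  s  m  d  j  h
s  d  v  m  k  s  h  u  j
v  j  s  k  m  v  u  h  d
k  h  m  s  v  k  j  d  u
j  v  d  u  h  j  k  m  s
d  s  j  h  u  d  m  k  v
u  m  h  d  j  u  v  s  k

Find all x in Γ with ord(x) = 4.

{s, v}

Identity is k. Compute the order of each non-identity element by repeated multiplication:
  h: h → k  (order 2)
  m: m → k  (order 2)
  s: s → m → v → k  (order 4)
  v: v → m → s → k  (order 4)
  j: j → k  (order 2)
  d: d → k  (order 2)
  u: u → k  (order 2)
Elements of order 4: {s, v}.
(Structurally, Γ here is isomorphic to the dihedral group D_4.)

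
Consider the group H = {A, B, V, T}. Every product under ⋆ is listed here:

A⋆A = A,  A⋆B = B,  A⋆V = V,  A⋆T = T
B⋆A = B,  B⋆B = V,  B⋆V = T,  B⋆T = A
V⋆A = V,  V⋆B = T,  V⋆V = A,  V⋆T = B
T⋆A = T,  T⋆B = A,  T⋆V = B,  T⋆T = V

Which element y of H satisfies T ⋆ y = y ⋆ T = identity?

First locate the identity: row A matches the header, so A is the identity.
Scan row T for A: T ⋆ B = A. Hence T^(-1) = B.
(Structurally, H here is isomorphic to the cyclic group Z_4.)

B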